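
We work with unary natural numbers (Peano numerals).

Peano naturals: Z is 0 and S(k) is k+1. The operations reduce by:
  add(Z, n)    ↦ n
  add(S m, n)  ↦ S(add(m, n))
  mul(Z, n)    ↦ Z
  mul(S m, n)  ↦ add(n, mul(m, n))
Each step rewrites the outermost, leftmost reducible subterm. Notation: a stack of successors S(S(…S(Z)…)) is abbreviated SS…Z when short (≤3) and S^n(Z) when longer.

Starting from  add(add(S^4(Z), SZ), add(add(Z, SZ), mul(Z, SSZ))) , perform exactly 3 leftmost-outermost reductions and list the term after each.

  start: add(add(S^4(Z), SZ), add(add(Z, SZ), mul(Z, SSZ)))
  step 1: add(S(add(SSSZ, SZ)), add(add(Z, SZ), mul(Z, SSZ)))
  step 2: S(add(add(SSSZ, SZ), add(add(Z, SZ), mul(Z, SSZ))))
  step 3: S(add(S(add(SSZ, SZ)), add(add(Z, SZ), mul(Z, SSZ))))

Answer: after 3 steps: S(add(S(add(SSZ, SZ)), add(add(Z, SZ), mul(Z, SSZ))))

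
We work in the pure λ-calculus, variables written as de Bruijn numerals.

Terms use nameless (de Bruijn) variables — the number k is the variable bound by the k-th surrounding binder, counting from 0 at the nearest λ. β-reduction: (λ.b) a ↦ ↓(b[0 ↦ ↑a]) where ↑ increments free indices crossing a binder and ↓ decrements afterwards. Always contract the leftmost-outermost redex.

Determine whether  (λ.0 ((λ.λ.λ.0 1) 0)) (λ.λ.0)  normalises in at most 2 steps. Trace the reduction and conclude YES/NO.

  start: (λ.0 ((λ.λ.λ.0 1) 0)) (λ.λ.0)
  →1  (λ.λ.0) ((λ.λ.λ.0 1) (λ.λ.0))
  →2  λ.0

Answer: YES — reaches normal form λ.0 in 2 ≤ 2 steps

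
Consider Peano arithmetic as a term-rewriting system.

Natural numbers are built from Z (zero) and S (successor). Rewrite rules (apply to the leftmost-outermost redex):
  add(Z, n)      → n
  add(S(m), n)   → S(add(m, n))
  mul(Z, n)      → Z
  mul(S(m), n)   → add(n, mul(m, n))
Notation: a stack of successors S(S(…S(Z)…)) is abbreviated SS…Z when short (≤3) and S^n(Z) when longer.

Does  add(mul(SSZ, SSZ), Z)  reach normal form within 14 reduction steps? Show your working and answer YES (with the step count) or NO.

Answer: YES — reaches normal form S^4(Z) in 14 ≤ 14 steps

Reduction:
  start: add(mul(SSZ, SSZ), Z)
  step 1: add(add(SSZ, mul(SZ, SSZ)), Z)
  step 2: add(S(add(SZ, mul(SZ, SSZ))), Z)
  step 3: S(add(add(SZ, mul(SZ, SSZ)), Z))
  step 4: S(add(S(add(Z, mul(SZ, SSZ))), Z))
  step 5: S(S(add(add(Z, mul(SZ, SSZ)), Z)))
  step 6: S(S(add(mul(SZ, SSZ), Z)))
  step 7: S(S(add(add(SSZ, mul(Z, SSZ)), Z)))
  step 8: S(S(add(S(add(SZ, mul(Z, SSZ))), Z)))
  step 9: S(S(S(add(add(SZ, mul(Z, SSZ)), Z))))
  step 10: S(S(S(add(S(add(Z, mul(Z, SSZ))), Z))))
  step 11: S(S(S(S(add(add(Z, mul(Z, SSZ)), Z)))))
  step 12: S(S(S(S(add(mul(Z, SSZ), Z)))))
  step 13: S(S(S(S(add(Z, Z)))))
  step 14: S^4(Z)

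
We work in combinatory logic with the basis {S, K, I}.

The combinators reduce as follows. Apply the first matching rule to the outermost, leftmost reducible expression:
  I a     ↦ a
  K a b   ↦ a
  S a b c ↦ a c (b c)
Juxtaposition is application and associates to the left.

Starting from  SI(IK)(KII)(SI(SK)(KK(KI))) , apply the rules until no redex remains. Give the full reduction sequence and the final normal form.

  start: SI(IK)(KII)(SI(SK)(KK(KI)))
  →1  I(KII)(IK(KII))(SI(SK)(KK(KI)))
  →2  KII(IK(KII))(SI(SK)(KK(KI)))
  →3  I(IK(KII))(SI(SK)(KK(KI)))
  →4  IK(KII)(SI(SK)(KK(KI)))
  →5  K(KII)(SI(SK)(KK(KI)))
  →6  KII
  →7  I

Answer: normal form = I  (in 7 steps)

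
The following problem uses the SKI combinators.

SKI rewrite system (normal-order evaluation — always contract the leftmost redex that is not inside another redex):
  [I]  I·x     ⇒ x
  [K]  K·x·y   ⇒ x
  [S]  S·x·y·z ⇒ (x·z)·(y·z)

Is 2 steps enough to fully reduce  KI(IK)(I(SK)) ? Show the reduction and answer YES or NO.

  start: KI(IK)(I(SK))
  →1  I(I(SK))
  →2  I(SK)

Answer: NO — after 2 steps the term is I(SK), not yet normal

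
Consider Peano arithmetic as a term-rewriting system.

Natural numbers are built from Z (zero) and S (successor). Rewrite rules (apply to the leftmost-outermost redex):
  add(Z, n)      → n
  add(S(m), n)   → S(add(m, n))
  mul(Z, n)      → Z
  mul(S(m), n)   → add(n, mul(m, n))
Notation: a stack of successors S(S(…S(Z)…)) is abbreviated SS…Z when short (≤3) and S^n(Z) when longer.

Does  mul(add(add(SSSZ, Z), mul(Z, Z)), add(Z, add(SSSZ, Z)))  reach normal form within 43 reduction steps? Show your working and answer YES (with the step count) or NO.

  start: mul(add(add(SSSZ, Z), mul(Z, Z)), add(Z, add(SSSZ, Z)))
  [1] mul(add(S(add(SSZ, Z)), mul(Z, Z)), add(Z, add(SSSZ, Z)))
  [2] mul(S(add(add(SSZ, Z), mul(Z, Z))), add(Z, add(SSSZ, Z)))
  [3] add(add(Z, add(SSSZ, Z)), mul(add(add(SSZ, Z), mul(Z, Z)), add(Z, add(SSSZ, Z))))
  [4] add(add(SSSZ, Z), mul(add(add(SSZ, Z), mul(Z, Z)), add(Z, add(SSSZ, Z))))
  [5] add(S(add(SSZ, Z)), mul(add(add(SSZ, Z), mul(Z, Z)), add(Z, add(SSSZ, Z))))
  [6] S(add(add(SSZ, Z), mul(add(add(SSZ, Z), mul(Z, Z)), add(Z, add(SSSZ, Z)))))
  [7] S(add(S(add(SZ, Z)), mul(add(add(SSZ, Z), mul(Z, Z)), add(Z, add(SSSZ, Z)))))
  [8] S(S(add(add(SZ, Z), mul(add(add(SSZ, Z), mul(Z, Z)), add(Z, add(SSSZ, Z))))))
  [9] S(S(add(S(add(Z, Z)), mul(add(add(SSZ, Z), mul(Z, Z)), add(Z, add(SSSZ, Z))))))
  [10] S(S(S(add(add(Z, Z), mul(add(add(SSZ, Z), mul(Z, Z)), add(Z, add(SSSZ, Z)))))))
  [11] S(S(S(add(Z, mul(add(add(SSZ, Z), mul(Z, Z)), add(Z, add(SSSZ, Z)))))))
  [12] S(S(S(mul(add(add(SSZ, Z), mul(Z, Z)), add(Z, add(SSSZ, Z))))))
  [13] S(S(S(mul(add(S(add(SZ, Z)), mul(Z, Z)), add(Z, add(SSSZ, Z))))))
  [14] S(S(S(mul(S(add(add(SZ, Z), mul(Z, Z))), add(Z, add(SSSZ, Z))))))
  [15] S(S(S(add(add(Z, add(SSSZ, Z)), mul(add(add(SZ, Z), mul(Z, Z)), add(Z, add(SSSZ, Z)))))))
  [16] S(S(S(add(add(SSSZ, Z), mul(add(add(SZ, Z), mul(Z, Z)), add(Z, add(SSSZ, Z)))))))
  [17] S(S(S(add(S(add(SSZ, Z)), mul(add(add(SZ, Z), mul(Z, Z)), add(Z, add(SSSZ, Z)))))))
  [18] S(S(S(S(add(add(SSZ, Z), mul(add(add(SZ, Z), mul(Z, Z)), add(Z, add(SSSZ, Z))))))))
  [19] S(S(S(S(add(S(add(SZ, Z)), mul(add(add(SZ, Z), mul(Z, Z)), add(Z, add(SSSZ, Z))))))))
  [20] S(S(S(S(S(add(add(SZ, Z), mul(add(add(SZ, Z), mul(Z, Z)), add(Z, add(SSSZ, Z)))))))))
  [21] S(S(S(S(S(add(S(add(Z, Z)), mul(add(add(SZ, Z), mul(Z, Z)), add(Z, add(SSSZ, Z)))))))))
  [22] S(S(S(S(S(S(add(add(Z, Z), mul(add(add(SZ, Z), mul(Z, Z)), add(Z, add(SSSZ, Z))))))))))
  [23] S(S(S(S(S(S(add(Z, mul(add(add(SZ, Z), mul(Z, Z)), add(Z, add(SSSZ, Z))))))))))
  [24] S(S(S(S(S(S(mul(add(add(SZ, Z), mul(Z, Z)), add(Z, add(SSSZ, Z)))))))))
  [25] S(S(S(S(S(S(mul(add(S(add(Z, Z)), mul(Z, Z)), add(Z, add(SSSZ, Z)))))))))
  [26] S(S(S(S(S(S(mul(S(add(add(Z, Z), mul(Z, Z))), add(Z, add(SSSZ, Z)))))))))
  [27] S(S(S(S(S(S(add(add(Z, add(SSSZ, Z)), mul(add(add(Z, Z), mul(Z, Z)), add(Z, add(SSSZ, Z))))))))))
  [28] S(S(S(S(S(S(add(add(SSSZ, Z), mul(add(add(Z, Z), mul(Z, Z)), add(Z, add(SSSZ, Z))))))))))
  [29] S(S(S(S(S(S(add(S(add(SSZ, Z)), mul(add(add(Z, Z), mul(Z, Z)), add(Z, add(SSSZ, Z))))))))))
  [30] S(S(S(S(S(S(S(add(add(SSZ, Z), mul(add(add(Z, Z), mul(Z, Z)), add(Z, add(SSSZ, Z)))))))))))
  [31] S(S(S(S(S(S(S(add(S(add(SZ, Z)), mul(add(add(Z, Z), mul(Z, Z)), add(Z, add(SSSZ, Z)))))))))))
  [32] S(S(S(S(S(S(S(S(add(add(SZ, Z), mul(add(add(Z, Z), mul(Z, Z)), add(Z, add(SSSZ, Z))))))))))))
  [33] S(S(S(S(S(S(S(S(add(S(add(Z, Z)), mul(add(add(Z, Z), mul(Z, Z)), add(Z, add(SSSZ, Z))))))))))))
  [34] S(S(S(S(S(S(S(S(S(add(add(Z, Z), mul(add(add(Z, Z), mul(Z, Z)), add(Z, add(SSSZ, Z)))))))))))))
  [35] S(S(S(S(S(S(S(S(S(add(Z, mul(add(add(Z, Z), mul(Z, Z)), add(Z, add(SSSZ, Z)))))))))))))
  [36] S(S(S(S(S(S(S(S(S(mul(add(add(Z, Z), mul(Z, Z)), add(Z, add(SSSZ, Z))))))))))))
  [37] S(S(S(S(S(S(S(S(S(mul(add(Z, mul(Z, Z)), add(Z, add(SSSZ, Z))))))))))))
  [38] S(S(S(S(S(S(S(S(S(mul(mul(Z, Z), add(Z, add(SSSZ, Z))))))))))))
  [39] S(S(S(S(S(S(S(S(S(mul(Z, add(Z, add(SSSZ, Z))))))))))))
  [40] S^9(Z)

Answer: YES — reaches normal form S^9(Z) in 40 ≤ 43 steps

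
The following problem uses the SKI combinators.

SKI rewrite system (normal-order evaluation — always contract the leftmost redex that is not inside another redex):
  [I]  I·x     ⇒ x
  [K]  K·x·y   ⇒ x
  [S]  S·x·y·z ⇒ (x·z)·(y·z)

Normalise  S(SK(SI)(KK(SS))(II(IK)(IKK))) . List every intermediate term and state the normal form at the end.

  start: S(SK(SI)(KK(SS))(II(IK)(IKK)))
  [1] S(K(KK(SS))(SI(KK(SS)))(II(IK)(IKK)))
  [2] S(KK(SS)(II(IK)(IKK)))
  [3] S(K(II(IK)(IKK)))
  [4] S(K(I(IK)(IKK)))
  [5] S(K(IK(IKK)))
  [6] S(K(K(IKK)))
  [7] S(K(K(KK)))

Answer: normal form = S(K(K(KK)))  (in 7 steps)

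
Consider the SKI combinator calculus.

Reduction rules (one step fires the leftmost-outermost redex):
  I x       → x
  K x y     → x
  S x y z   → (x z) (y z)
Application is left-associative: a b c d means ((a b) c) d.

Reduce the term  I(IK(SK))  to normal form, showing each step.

  start: I(IK(SK))
  step 1: IK(SK)
  step 2: K(SK)

Answer: normal form = K(SK)  (in 2 steps)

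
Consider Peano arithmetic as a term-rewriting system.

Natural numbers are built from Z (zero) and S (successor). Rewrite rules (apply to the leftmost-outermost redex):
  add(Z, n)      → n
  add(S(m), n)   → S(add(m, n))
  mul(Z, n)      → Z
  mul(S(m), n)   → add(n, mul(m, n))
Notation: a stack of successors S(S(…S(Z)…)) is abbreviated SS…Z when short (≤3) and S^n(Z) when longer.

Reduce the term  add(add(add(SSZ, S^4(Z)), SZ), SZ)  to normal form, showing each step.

Answer: normal form = S^8(Z)  (in 18 steps)

Derivation:
  start: add(add(add(SSZ, S^4(Z)), SZ), SZ)
  [1] add(add(S(add(SZ, S^4(Z))), SZ), SZ)
  [2] add(S(add(add(SZ, S^4(Z)), SZ)), SZ)
  [3] S(add(add(add(SZ, S^4(Z)), SZ), SZ))
  [4] S(add(add(S(add(Z, S^4(Z))), SZ), SZ))
  [5] S(add(S(add(add(Z, S^4(Z)), SZ)), SZ))
  [6] S(S(add(add(add(Z, S^4(Z)), SZ), SZ)))
  [7] S(S(add(add(S^4(Z), SZ), SZ)))
  [8] S(S(add(S(add(SSSZ, SZ)), SZ)))
  [9] S(S(S(add(add(SSSZ, SZ), SZ))))
  [10] S(S(S(add(S(add(SSZ, SZ)), SZ))))
  [11] S(S(S(S(add(add(SSZ, SZ), SZ)))))
  [12] S(S(S(S(add(S(add(SZ, SZ)), SZ)))))
  [13] S(S(S(S(S(add(add(SZ, SZ), SZ))))))
  [14] S(S(S(S(S(add(S(add(Z, SZ)), SZ))))))
  [15] S(S(S(S(S(S(add(add(Z, SZ), SZ)))))))
  [16] S(S(S(S(S(S(add(SZ, SZ)))))))
  [17] S(S(S(S(S(S(S(add(Z, SZ))))))))
  [18] S^8(Z)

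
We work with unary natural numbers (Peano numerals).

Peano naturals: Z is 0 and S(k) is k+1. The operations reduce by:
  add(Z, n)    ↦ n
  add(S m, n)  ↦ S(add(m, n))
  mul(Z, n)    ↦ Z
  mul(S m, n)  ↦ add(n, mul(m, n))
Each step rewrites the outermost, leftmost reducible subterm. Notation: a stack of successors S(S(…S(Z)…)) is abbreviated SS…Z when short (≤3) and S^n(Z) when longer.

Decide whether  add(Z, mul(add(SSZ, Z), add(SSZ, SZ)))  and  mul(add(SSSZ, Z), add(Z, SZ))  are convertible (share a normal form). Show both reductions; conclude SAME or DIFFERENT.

Answer: DIFFERENT — A ⇓ S^6(Z), B ⇓ SSSZ

Working:
Term A:
  start: add(Z, mul(add(SSZ, Z), add(SSZ, SZ)))
  →1  mul(add(SSZ, Z), add(SSZ, SZ))
  →2  mul(S(add(SZ, Z)), add(SSZ, SZ))
  →3  add(add(SSZ, SZ), mul(add(SZ, Z), add(SSZ, SZ)))
  →4  add(S(add(SZ, SZ)), mul(add(SZ, Z), add(SSZ, SZ)))
  →5  S(add(add(SZ, SZ), mul(add(SZ, Z), add(SSZ, SZ))))
  →6  S(add(S(add(Z, SZ)), mul(add(SZ, Z), add(SSZ, SZ))))
  →7  S(S(add(add(Z, SZ), mul(add(SZ, Z), add(SSZ, SZ)))))
  →8  S(S(add(SZ, mul(add(SZ, Z), add(SSZ, SZ)))))
  →9  S(S(S(add(Z, mul(add(SZ, Z), add(SSZ, SZ))))))
  →10  S(S(S(mul(add(SZ, Z), add(SSZ, SZ)))))
  →11  S(S(S(mul(S(add(Z, Z)), add(SSZ, SZ)))))
  →12  S(S(S(add(add(SSZ, SZ), mul(add(Z, Z), add(SSZ, SZ))))))
  →13  S(S(S(add(S(add(SZ, SZ)), mul(add(Z, Z), add(SSZ, SZ))))))
  →14  S(S(S(S(add(add(SZ, SZ), mul(add(Z, Z), add(SSZ, SZ)))))))
  →15  S(S(S(S(add(S(add(Z, SZ)), mul(add(Z, Z), add(SSZ, SZ)))))))
  →16  S(S(S(S(S(add(add(Z, SZ), mul(add(Z, Z), add(SSZ, SZ))))))))
  →17  S(S(S(S(S(add(SZ, mul(add(Z, Z), add(SSZ, SZ))))))))
  →18  S(S(S(S(S(S(add(Z, mul(add(Z, Z), add(SSZ, SZ)))))))))
  →19  S(S(S(S(S(S(mul(add(Z, Z), add(SSZ, SZ))))))))
  →20  S(S(S(S(S(S(mul(Z, add(SSZ, SZ))))))))
  →21  S^6(Z)

Term B:
  start: mul(add(SSSZ, Z), add(Z, SZ))
  →1  mul(S(add(SSZ, Z)), add(Z, SZ))
  →2  add(add(Z, SZ), mul(add(SSZ, Z), add(Z, SZ)))
  →3  add(SZ, mul(add(SSZ, Z), add(Z, SZ)))
  →4  S(add(Z, mul(add(SSZ, Z), add(Z, SZ))))
  →5  S(mul(add(SSZ, Z), add(Z, SZ)))
  →6  S(mul(S(add(SZ, Z)), add(Z, SZ)))
  →7  S(add(add(Z, SZ), mul(add(SZ, Z), add(Z, SZ))))
  →8  S(add(SZ, mul(add(SZ, Z), add(Z, SZ))))
  →9  S(S(add(Z, mul(add(SZ, Z), add(Z, SZ)))))
  →10  S(S(mul(add(SZ, Z), add(Z, SZ))))
  →11  S(S(mul(S(add(Z, Z)), add(Z, SZ))))
  →12  S(S(add(add(Z, SZ), mul(add(Z, Z), add(Z, SZ)))))
  →13  S(S(add(SZ, mul(add(Z, Z), add(Z, SZ)))))
  →14  S(S(S(add(Z, mul(add(Z, Z), add(Z, SZ))))))
  →15  S(S(S(mul(add(Z, Z), add(Z, SZ)))))
  →16  S(S(S(mul(Z, add(Z, SZ)))))
  →17  SSSZ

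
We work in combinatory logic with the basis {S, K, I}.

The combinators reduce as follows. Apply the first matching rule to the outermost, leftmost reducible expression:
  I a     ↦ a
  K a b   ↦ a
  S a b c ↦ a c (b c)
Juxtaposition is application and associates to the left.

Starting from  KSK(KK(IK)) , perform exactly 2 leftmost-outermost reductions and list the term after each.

  start: KSK(KK(IK))
  →1  S(KK(IK))
  →2  SK

Answer: after 2 steps: SK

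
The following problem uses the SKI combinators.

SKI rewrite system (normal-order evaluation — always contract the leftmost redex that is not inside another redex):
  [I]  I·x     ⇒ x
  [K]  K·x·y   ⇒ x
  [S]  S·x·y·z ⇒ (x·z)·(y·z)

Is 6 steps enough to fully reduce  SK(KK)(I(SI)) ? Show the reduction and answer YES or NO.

  start: SK(KK)(I(SI))
  →1  K(I(SI))(KK(I(SI)))
  →2  I(SI)
  →3  SI

Answer: YES — reaches normal form SI in 3 ≤ 6 steps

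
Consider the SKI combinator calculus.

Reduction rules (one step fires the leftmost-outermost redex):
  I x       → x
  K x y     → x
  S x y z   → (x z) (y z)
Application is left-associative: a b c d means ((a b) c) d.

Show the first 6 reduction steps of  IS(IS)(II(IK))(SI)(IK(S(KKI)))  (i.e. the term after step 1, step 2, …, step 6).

  start: IS(IS)(II(IK))(SI)(IK(S(KKI)))
  [1] S(IS)(II(IK))(SI)(IK(S(KKI)))
  [2] IS(SI)(II(IK)(SI))(IK(S(KKI)))
  [3] S(SI)(II(IK)(SI))(IK(S(KKI)))
  [4] SI(IK(S(KKI)))(II(IK)(SI)(IK(S(KKI))))
  [5] I(II(IK)(SI)(IK(S(KKI))))(IK(S(KKI))(II(IK)(SI)(IK(S(KKI)))))
  [6] II(IK)(SI)(IK(S(KKI)))(IK(S(KKI))(II(IK)(SI)(IK(S(KKI)))))

Answer: after 6 steps: II(IK)(SI)(IK(S(KKI)))(IK(S(KKI))(II(IK)(SI)(IK(S(KKI)))))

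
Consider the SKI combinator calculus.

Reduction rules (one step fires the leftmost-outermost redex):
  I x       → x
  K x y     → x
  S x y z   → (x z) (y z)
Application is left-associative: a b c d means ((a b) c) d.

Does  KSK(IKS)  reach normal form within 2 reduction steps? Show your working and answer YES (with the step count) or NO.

Answer: YES — reaches normal form S(KS) in 2 ≤ 2 steps

Working:
  start: KSK(IKS)
  →1  S(IKS)
  →2  S(KS)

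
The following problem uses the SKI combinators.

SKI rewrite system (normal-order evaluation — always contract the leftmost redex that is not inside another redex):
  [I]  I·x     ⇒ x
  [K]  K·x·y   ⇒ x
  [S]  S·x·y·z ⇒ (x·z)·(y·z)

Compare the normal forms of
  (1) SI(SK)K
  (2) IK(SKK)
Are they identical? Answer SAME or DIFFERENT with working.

Answer: SAME — A ⇓ K(SKK), B ⇓ K(SKK)

Reduction:
Term A:
  start: SI(SK)K
  step 1: IK(SKK)
  step 2: K(SKK)

Term B:
  start: IK(SKK)
  step 1: K(SKK)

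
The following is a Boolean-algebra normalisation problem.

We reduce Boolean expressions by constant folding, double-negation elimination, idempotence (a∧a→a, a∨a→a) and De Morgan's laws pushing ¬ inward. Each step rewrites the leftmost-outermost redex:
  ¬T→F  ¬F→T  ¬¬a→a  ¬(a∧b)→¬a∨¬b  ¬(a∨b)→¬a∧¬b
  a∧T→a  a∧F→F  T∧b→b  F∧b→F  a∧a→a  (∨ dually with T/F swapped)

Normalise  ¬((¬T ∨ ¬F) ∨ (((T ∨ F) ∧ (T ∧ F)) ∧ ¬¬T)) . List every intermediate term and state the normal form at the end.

Answer: normal form = F  (in 6 steps)

Derivation:
  start: ¬((¬T ∨ ¬F) ∨ (((T ∨ F) ∧ (T ∧ F)) ∧ ¬¬T))
  step 1: ¬(¬T ∨ ¬F) ∧ ¬(((T ∨ F) ∧ (T ∧ F)) ∧ ¬¬T)
  step 2: (¬¬T ∧ ¬¬F) ∧ ¬(((T ∨ F) ∧ (T ∧ F)) ∧ ¬¬T)
  step 3: (T ∧ ¬¬F) ∧ ¬(((T ∨ F) ∧ (T ∧ F)) ∧ ¬¬T)
  step 4: ¬¬F ∧ ¬(((T ∨ F) ∧ (T ∧ F)) ∧ ¬¬T)
  step 5: F ∧ ¬(((T ∨ F) ∧ (T ∧ F)) ∧ ¬¬T)
  step 6: F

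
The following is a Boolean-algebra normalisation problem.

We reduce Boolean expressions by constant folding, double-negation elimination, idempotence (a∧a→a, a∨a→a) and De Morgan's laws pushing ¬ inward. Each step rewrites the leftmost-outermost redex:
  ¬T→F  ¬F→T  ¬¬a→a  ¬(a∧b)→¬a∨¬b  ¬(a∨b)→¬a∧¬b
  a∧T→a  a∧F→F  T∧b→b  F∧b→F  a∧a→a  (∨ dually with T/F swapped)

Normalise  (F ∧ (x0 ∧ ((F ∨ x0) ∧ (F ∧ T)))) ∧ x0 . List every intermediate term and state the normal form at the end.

  start: (F ∧ (x0 ∧ ((F ∨ x0) ∧ (F ∧ T)))) ∧ x0
  step 1: F ∧ x0
  step 2: F

Answer: normal form = F  (in 2 steps)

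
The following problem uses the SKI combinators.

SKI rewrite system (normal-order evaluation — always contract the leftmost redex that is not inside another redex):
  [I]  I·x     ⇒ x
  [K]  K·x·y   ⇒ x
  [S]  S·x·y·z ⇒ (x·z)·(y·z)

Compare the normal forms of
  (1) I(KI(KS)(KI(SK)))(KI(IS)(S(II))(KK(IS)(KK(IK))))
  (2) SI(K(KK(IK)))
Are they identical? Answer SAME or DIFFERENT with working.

Term A:
  start: I(KI(KS)(KI(SK)))(KI(IS)(S(II))(KK(IS)(KK(IK))))
  step 1: KI(KS)(KI(SK))(KI(IS)(S(II))(KK(IS)(KK(IK))))
  step 2: I(KI(SK))(KI(IS)(S(II))(KK(IS)(KK(IK))))
  step 3: KI(SK)(KI(IS)(S(II))(KK(IS)(KK(IK))))
  step 4: I(KI(IS)(S(II))(KK(IS)(KK(IK))))
  step 5: KI(IS)(S(II))(KK(IS)(KK(IK)))
  step 6: I(S(II))(KK(IS)(KK(IK)))
  step 7: S(II)(KK(IS)(KK(IK)))
  step 8: SI(KK(IS)(KK(IK)))
  step 9: SI(K(KK(IK)))
  step 10: SI(KK)

Term B:
  start: SI(K(KK(IK)))
  step 1: SI(KK)

Answer: SAME — A ⇓ SI(KK), B ⇓ SI(KK)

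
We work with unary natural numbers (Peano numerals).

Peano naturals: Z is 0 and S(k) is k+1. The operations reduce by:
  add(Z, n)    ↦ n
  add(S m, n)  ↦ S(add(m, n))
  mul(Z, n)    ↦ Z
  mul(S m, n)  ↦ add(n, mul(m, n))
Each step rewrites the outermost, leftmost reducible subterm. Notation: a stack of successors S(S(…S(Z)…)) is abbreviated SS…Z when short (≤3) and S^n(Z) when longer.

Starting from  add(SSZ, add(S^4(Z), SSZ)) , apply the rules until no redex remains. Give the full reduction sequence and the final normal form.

Answer: normal form = S^8(Z)  (in 8 steps)

Working:
  start: add(SSZ, add(S^4(Z), SSZ))
  →1  S(add(SZ, add(S^4(Z), SSZ)))
  →2  S(S(add(Z, add(S^4(Z), SSZ))))
  →3  S(S(add(S^4(Z), SSZ)))
  →4  S(S(S(add(SSSZ, SSZ))))
  →5  S(S(S(S(add(SSZ, SSZ)))))
  →6  S(S(S(S(S(add(SZ, SSZ))))))
  →7  S(S(S(S(S(S(add(Z, SSZ)))))))
  →8  S^8(Z)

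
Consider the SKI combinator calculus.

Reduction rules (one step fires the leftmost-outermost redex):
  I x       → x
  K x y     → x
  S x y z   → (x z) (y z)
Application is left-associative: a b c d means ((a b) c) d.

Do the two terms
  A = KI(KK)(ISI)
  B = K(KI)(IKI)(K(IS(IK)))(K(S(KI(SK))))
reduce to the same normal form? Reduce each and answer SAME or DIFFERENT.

Term A:
  start: KI(KK)(ISI)
  step 1: I(ISI)
  step 2: ISI
  step 3: SI

Term B:
  start: K(KI)(IKI)(K(IS(IK)))(K(S(KI(SK))))
  step 1: KI(K(IS(IK)))(K(S(KI(SK))))
  step 2: I(K(S(KI(SK))))
  step 3: K(S(KI(SK)))
  step 4: K(SI)

Answer: DIFFERENT — A ⇓ SI, B ⇓ K(SI)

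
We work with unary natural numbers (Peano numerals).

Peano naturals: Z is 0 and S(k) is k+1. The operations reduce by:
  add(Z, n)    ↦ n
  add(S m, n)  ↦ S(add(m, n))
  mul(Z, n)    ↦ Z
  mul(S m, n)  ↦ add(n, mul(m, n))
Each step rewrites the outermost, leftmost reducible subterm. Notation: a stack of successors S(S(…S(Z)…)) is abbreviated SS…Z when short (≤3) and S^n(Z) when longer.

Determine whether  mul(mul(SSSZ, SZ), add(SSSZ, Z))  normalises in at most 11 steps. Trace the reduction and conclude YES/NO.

  start: mul(mul(SSSZ, SZ), add(SSSZ, Z))
  [1] mul(add(SZ, mul(SSZ, SZ)), add(SSSZ, Z))
  [2] mul(S(add(Z, mul(SSZ, SZ))), add(SSSZ, Z))
  [3] add(add(SSSZ, Z), mul(add(Z, mul(SSZ, SZ)), add(SSSZ, Z)))
  [4] add(S(add(SSZ, Z)), mul(add(Z, mul(SSZ, SZ)), add(SSSZ, Z)))
  [5] S(add(add(SSZ, Z), mul(add(Z, mul(SSZ, SZ)), add(SSSZ, Z))))
  [6] S(add(S(add(SZ, Z)), mul(add(Z, mul(SSZ, SZ)), add(SSSZ, Z))))
  [7] S(S(add(add(SZ, Z), mul(add(Z, mul(SSZ, SZ)), add(SSSZ, Z)))))
  [8] S(S(add(S(add(Z, Z)), mul(add(Z, mul(SSZ, SZ)), add(SSSZ, Z)))))
  [9] S(S(S(add(add(Z, Z), mul(add(Z, mul(SSZ, SZ)), add(SSSZ, Z))))))
  [10] S(S(S(add(Z, mul(add(Z, mul(SSZ, SZ)), add(SSSZ, Z))))))
  [11] S(S(S(mul(add(Z, mul(SSZ, SZ)), add(SSSZ, Z)))))

Answer: NO — after 11 steps the term is S(S(S(mul(add(Z, mul(SSZ, SZ)), add(SSSZ, Z))))), not yet normal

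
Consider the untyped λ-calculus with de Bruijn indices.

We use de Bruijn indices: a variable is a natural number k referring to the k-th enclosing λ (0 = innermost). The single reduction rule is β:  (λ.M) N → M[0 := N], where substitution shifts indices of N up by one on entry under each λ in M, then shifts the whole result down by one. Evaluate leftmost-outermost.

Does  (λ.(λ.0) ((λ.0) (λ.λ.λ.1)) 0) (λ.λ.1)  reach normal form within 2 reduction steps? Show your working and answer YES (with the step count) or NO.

  start: (λ.(λ.0) ((λ.0) (λ.λ.λ.1)) 0) (λ.λ.1)
  step 1: (λ.0) ((λ.0) (λ.λ.λ.1)) (λ.λ.1)
  step 2: (λ.0) (λ.λ.λ.1) (λ.λ.1)

Answer: NO — after 2 steps the term is (λ.0) (λ.λ.λ.1) (λ.λ.1), not yet normal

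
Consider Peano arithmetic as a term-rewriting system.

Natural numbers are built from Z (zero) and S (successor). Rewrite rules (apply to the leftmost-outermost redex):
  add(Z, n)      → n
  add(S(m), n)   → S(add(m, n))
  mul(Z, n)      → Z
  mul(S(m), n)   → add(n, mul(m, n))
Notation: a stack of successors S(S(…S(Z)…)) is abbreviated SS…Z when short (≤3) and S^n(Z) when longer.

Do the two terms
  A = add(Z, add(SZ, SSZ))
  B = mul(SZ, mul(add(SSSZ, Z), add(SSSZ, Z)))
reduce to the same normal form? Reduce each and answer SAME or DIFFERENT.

Term A:
  start: add(Z, add(SZ, SSZ))
  [1] add(SZ, SSZ)
  [2] S(add(Z, SSZ))
  [3] SSSZ

Term B:
  start: mul(SZ, mul(add(SSSZ, Z), add(SSSZ, Z)))
  [1] add(mul(add(SSSZ, Z), add(SSSZ, Z)), mul(Z, mul(add(SSSZ, Z), add(SSSZ, Z))))
  [2] add(mul(S(add(SSZ, Z)), add(SSSZ, Z)), mul(Z, mul(add(SSSZ, Z), add(SSSZ, Z))))
  [3] add(add(add(SSSZ, Z), mul(add(SSZ, Z), add(SSSZ, Z))), mul(Z, mul(add(SSSZ, Z), add(SSSZ, Z))))
  [4] add(add(S(add(SSZ, Z)), mul(add(SSZ, Z), add(SSSZ, Z))), mul(Z, mul(add(SSSZ, Z), add(SSSZ, Z))))
  [5] add(S(add(add(SSZ, Z), mul(add(SSZ, Z), add(SSSZ, Z)))), mul(Z, mul(add(SSSZ, Z), add(SSSZ, Z))))
  [6] S(add(add(add(SSZ, Z), mul(add(SSZ, Z), add(SSSZ, Z))), mul(Z, mul(add(SSSZ, Z), add(SSSZ, Z)))))
  [7] S(add(add(S(add(SZ, Z)), mul(add(SSZ, Z), add(SSSZ, Z))), mul(Z, mul(add(SSSZ, Z), add(SSSZ, Z)))))
  [8] S(add(S(add(add(SZ, Z), mul(add(SSZ, Z), add(SSSZ, Z)))), mul(Z, mul(add(SSSZ, Z), add(SSSZ, Z)))))
  [9] S(S(add(add(add(SZ, Z), mul(add(SSZ, Z), add(SSSZ, Z))), mul(Z, mul(add(SSSZ, Z), add(SSSZ, Z))))))
  [10] S(S(add(add(S(add(Z, Z)), mul(add(SSZ, Z), add(SSSZ, Z))), mul(Z, mul(add(SSSZ, Z), add(SSSZ, Z))))))
  [11] S(S(add(S(add(add(Z, Z), mul(add(SSZ, Z), add(SSSZ, Z)))), mul(Z, mul(add(SSSZ, Z), add(SSSZ, Z))))))
  [12] S(S(S(add(add(add(Z, Z), mul(add(SSZ, Z), add(SSSZ, Z))), mul(Z, mul(add(SSSZ, Z), add(SSSZ, Z)))))))
  [13] S(S(S(add(add(Z, mul(add(SSZ, Z), add(SSSZ, Z))), mul(Z, mul(add(SSSZ, Z), add(SSSZ, Z)))))))
  [14] S(S(S(add(mul(add(SSZ, Z), add(SSSZ, Z)), mul(Z, mul(add(SSSZ, Z), add(SSSZ, Z)))))))
  [15] S(S(S(add(mul(S(add(SZ, Z)), add(SSSZ, Z)), mul(Z, mul(add(SSSZ, Z), add(SSSZ, Z)))))))
  [16] S(S(S(add(add(add(SSSZ, Z), mul(add(SZ, Z), add(SSSZ, Z))), mul(Z, mul(add(SSSZ, Z), add(SSSZ, Z)))))))
  [17] S(S(S(add(add(S(add(SSZ, Z)), mul(add(SZ, Z), add(SSSZ, Z))), mul(Z, mul(add(SSSZ, Z), add(SSSZ, Z)))))))
  [18] S(S(S(add(S(add(add(SSZ, Z), mul(add(SZ, Z), add(SSSZ, Z)))), mul(Z, mul(add(SSSZ, Z), add(SSSZ, Z)))))))
  [19] S(S(S(S(add(add(add(SSZ, Z), mul(add(SZ, Z), add(SSSZ, Z))), mul(Z, mul(add(SSSZ, Z), add(SSSZ, Z))))))))
  [20] S(S(S(S(add(add(S(add(SZ, Z)), mul(add(SZ, Z), add(SSSZ, Z))), mul(Z, mul(add(SSSZ, Z), add(SSSZ, Z))))))))
  [21] S(S(S(S(add(S(add(add(SZ, Z), mul(add(SZ, Z), add(SSSZ, Z)))), mul(Z, mul(add(SSSZ, Z), add(SSSZ, Z))))))))
  [22] S(S(S(S(S(add(add(add(SZ, Z), mul(add(SZ, Z), add(SSSZ, Z))), mul(Z, mul(add(SSSZ, Z), add(SSSZ, Z)))))))))
  [23] S(S(S(S(S(add(add(S(add(Z, Z)), mul(add(SZ, Z), add(SSSZ, Z))), mul(Z, mul(add(SSSZ, Z), add(SSSZ, Z)))))))))
  [24] S(S(S(S(S(add(S(add(add(Z, Z), mul(add(SZ, Z), add(SSSZ, Z)))), mul(Z, mul(add(SSSZ, Z), add(SSSZ, Z)))))))))
  [25] S(S(S(S(S(S(add(add(add(Z, Z), mul(add(SZ, Z), add(SSSZ, Z))), mul(Z, mul(add(SSSZ, Z), add(SSSZ, Z))))))))))
  [26] S(S(S(S(S(S(add(add(Z, mul(add(SZ, Z), add(SSSZ, Z))), mul(Z, mul(add(SSSZ, Z), add(SSSZ, Z))))))))))
  [27] S(S(S(S(S(S(add(mul(add(SZ, Z), add(SSSZ, Z)), mul(Z, mul(add(SSSZ, Z), add(SSSZ, Z))))))))))
  [28] S(S(S(S(S(S(add(mul(S(add(Z, Z)), add(SSSZ, Z)), mul(Z, mul(add(SSSZ, Z), add(SSSZ, Z))))))))))
  [29] S(S(S(S(S(S(add(add(add(SSSZ, Z), mul(add(Z, Z), add(SSSZ, Z))), mul(Z, mul(add(SSSZ, Z), add(SSSZ, Z))))))))))
  [30] S(S(S(S(S(S(add(add(S(add(SSZ, Z)), mul(add(Z, Z), add(SSSZ, Z))), mul(Z, mul(add(SSSZ, Z), add(SSSZ, Z))))))))))
  [31] S(S(S(S(S(S(add(S(add(add(SSZ, Z), mul(add(Z, Z), add(SSSZ, Z)))), mul(Z, mul(add(SSSZ, Z), add(SSSZ, Z))))))))))
  [32] S(S(S(S(S(S(S(add(add(add(SSZ, Z), mul(add(Z, Z), add(SSSZ, Z))), mul(Z, mul(add(SSSZ, Z), add(SSSZ, Z)))))))))))
  [33] S(S(S(S(S(S(S(add(add(S(add(SZ, Z)), mul(add(Z, Z), add(SSSZ, Z))), mul(Z, mul(add(SSSZ, Z), add(SSSZ, Z)))))))))))
  [34] S(S(S(S(S(S(S(add(S(add(add(SZ, Z), mul(add(Z, Z), add(SSSZ, Z)))), mul(Z, mul(add(SSSZ, Z), add(SSSZ, Z)))))))))))
  [35] S(S(S(S(S(S(S(S(add(add(add(SZ, Z), mul(add(Z, Z), add(SSSZ, Z))), mul(Z, mul(add(SSSZ, Z), add(SSSZ, Z))))))))))))
  [36] S(S(S(S(S(S(S(S(add(add(S(add(Z, Z)), mul(add(Z, Z), add(SSSZ, Z))), mul(Z, mul(add(SSSZ, Z), add(SSSZ, Z))))))))))))
  [37] S(S(S(S(S(S(S(S(add(S(add(add(Z, Z), mul(add(Z, Z), add(SSSZ, Z)))), mul(Z, mul(add(SSSZ, Z), add(SSSZ, Z))))))))))))
  [38] S(S(S(S(S(S(S(S(S(add(add(add(Z, Z), mul(add(Z, Z), add(SSSZ, Z))), mul(Z, mul(add(SSSZ, Z), add(SSSZ, Z)))))))))))))
  [39] S(S(S(S(S(S(S(S(S(add(add(Z, mul(add(Z, Z), add(SSSZ, Z))), mul(Z, mul(add(SSSZ, Z), add(SSSZ, Z)))))))))))))
  [40] S(S(S(S(S(S(S(S(S(add(mul(add(Z, Z), add(SSSZ, Z)), mul(Z, mul(add(SSSZ, Z), add(SSSZ, Z)))))))))))))
  [41] S(S(S(S(S(S(S(S(S(add(mul(Z, add(SSSZ, Z)), mul(Z, mul(add(SSSZ, Z), add(SSSZ, Z)))))))))))))
  [42] S(S(S(S(S(S(S(S(S(add(Z, mul(Z, mul(add(SSSZ, Z), add(SSSZ, Z)))))))))))))
  [43] S(S(S(S(S(S(S(S(S(mul(Z, mul(add(SSSZ, Z), add(SSSZ, Z))))))))))))
  [44] S^9(Z)

Answer: DIFFERENT — A ⇓ SSSZ, B ⇓ S^9(Z)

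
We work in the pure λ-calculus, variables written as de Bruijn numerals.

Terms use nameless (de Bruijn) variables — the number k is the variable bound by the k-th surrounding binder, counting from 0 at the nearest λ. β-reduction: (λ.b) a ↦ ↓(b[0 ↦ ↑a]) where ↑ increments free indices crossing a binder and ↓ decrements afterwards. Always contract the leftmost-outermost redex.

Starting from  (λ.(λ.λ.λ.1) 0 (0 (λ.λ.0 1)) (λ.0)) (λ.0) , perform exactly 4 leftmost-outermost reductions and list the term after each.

  start: (λ.(λ.λ.λ.1) 0 (0 (λ.λ.0 1)) (λ.0)) (λ.0)
  [1] (λ.λ.λ.1) (λ.0) ((λ.0) (λ.λ.0 1)) (λ.0)
  [2] (λ.λ.1) ((λ.0) (λ.λ.0 1)) (λ.0)
  [3] (λ.(λ.0) (λ.λ.0 1)) (λ.0)
  [4] (λ.0) (λ.λ.0 1)

Answer: after 4 steps: (λ.0) (λ.λ.0 1)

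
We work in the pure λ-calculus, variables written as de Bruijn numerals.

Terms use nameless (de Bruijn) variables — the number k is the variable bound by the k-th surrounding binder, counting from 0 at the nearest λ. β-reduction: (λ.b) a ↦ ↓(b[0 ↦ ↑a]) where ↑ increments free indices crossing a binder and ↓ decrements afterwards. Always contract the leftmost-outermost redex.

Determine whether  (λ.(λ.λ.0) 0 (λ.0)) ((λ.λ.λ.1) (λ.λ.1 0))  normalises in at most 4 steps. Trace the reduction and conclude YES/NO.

  start: (λ.(λ.λ.0) 0 (λ.0)) ((λ.λ.λ.1) (λ.λ.1 0))
  [1] (λ.λ.0) ((λ.λ.λ.1) (λ.λ.1 0)) (λ.0)
  [2] (λ.0) (λ.0)
  [3] λ.0

Answer: YES — reaches normal form λ.0 in 3 ≤ 4 steps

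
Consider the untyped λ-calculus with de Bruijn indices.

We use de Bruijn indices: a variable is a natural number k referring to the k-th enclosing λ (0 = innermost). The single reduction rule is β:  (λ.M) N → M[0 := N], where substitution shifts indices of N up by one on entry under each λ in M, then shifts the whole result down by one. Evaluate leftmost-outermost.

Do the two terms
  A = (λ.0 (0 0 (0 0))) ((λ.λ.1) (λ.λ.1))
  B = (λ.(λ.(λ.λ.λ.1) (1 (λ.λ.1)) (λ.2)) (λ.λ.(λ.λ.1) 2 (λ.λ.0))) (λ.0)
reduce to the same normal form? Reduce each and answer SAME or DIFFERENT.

Answer: DIFFERENT — A ⇓ λ.λ.1, B ⇓ λ.λ.λ.0

Working:
Term A:
  start: (λ.0 (0 0 (0 0))) ((λ.λ.1) (λ.λ.1))
  [1] (λ.λ.1) (λ.λ.1) ((λ.λ.1) (λ.λ.1) ((λ.λ.1) (λ.λ.1)) ((λ.λ.1) (λ.λ.1) ((λ.λ.1) (λ.λ.1))))
  [2] (λ.λ.λ.1) ((λ.λ.1) (λ.λ.1) ((λ.λ.1) (λ.λ.1)) ((λ.λ.1) (λ.λ.1) ((λ.λ.1) (λ.λ.1))))
  [3] λ.λ.1

Term B:
  start: (λ.(λ.(λ.λ.λ.1) (1 (λ.λ.1)) (λ.2)) (λ.λ.(λ.λ.1) 2 (λ.λ.0))) (λ.0)
  [1] (λ.(λ.λ.λ.1) ((λ.0) (λ.λ.1)) (λ.λ.0)) (λ.λ.(λ.λ.1) (λ.0) (λ.λ.0))
  [2] (λ.λ.λ.1) ((λ.0) (λ.λ.1)) (λ.λ.0)
  [3] (λ.λ.1) (λ.λ.0)
  [4] λ.λ.λ.0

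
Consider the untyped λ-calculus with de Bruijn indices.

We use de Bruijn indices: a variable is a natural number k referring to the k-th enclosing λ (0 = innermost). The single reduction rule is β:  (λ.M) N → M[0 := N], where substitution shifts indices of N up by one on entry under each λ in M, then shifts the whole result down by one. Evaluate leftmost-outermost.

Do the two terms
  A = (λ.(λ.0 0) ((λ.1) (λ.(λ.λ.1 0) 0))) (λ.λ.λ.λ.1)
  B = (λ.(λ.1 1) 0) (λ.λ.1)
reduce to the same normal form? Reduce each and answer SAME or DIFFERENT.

Answer: SAME — A ⇓ λ.λ.λ.1, B ⇓ λ.λ.λ.1

Derivation:
Term A:
  start: (λ.(λ.0 0) ((λ.1) (λ.(λ.λ.1 0) 0))) (λ.λ.λ.λ.1)
  [1] (λ.0 0) ((λ.λ.λ.λ.λ.1) (λ.(λ.λ.1 0) 0))
  [2] (λ.λ.λ.λ.λ.1) (λ.(λ.λ.1 0) 0) ((λ.λ.λ.λ.λ.1) (λ.(λ.λ.1 0) 0))
  [3] (λ.λ.λ.λ.1) ((λ.λ.λ.λ.λ.1) (λ.(λ.λ.1 0) 0))
  [4] λ.λ.λ.1

Term B:
  start: (λ.(λ.1 1) 0) (λ.λ.1)
  [1] (λ.(λ.λ.1) (λ.λ.1)) (λ.λ.1)
  [2] (λ.λ.1) (λ.λ.1)
  [3] λ.λ.λ.1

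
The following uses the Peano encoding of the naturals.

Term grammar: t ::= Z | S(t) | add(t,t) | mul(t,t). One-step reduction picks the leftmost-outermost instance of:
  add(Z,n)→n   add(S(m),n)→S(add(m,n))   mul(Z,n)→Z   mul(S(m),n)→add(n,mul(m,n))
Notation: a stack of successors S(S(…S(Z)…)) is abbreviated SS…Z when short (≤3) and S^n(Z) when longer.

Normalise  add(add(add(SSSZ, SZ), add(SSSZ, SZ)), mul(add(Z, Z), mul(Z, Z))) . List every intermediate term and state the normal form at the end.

Answer: normal form = S^8(Z)  (in 24 steps)

Working:
  start: add(add(add(SSSZ, SZ), add(SSSZ, SZ)), mul(add(Z, Z), mul(Z, Z)))
  step 1: add(add(S(add(SSZ, SZ)), add(SSSZ, SZ)), mul(add(Z, Z), mul(Z, Z)))
  step 2: add(S(add(add(SSZ, SZ), add(SSSZ, SZ))), mul(add(Z, Z), mul(Z, Z)))
  step 3: S(add(add(add(SSZ, SZ), add(SSSZ, SZ)), mul(add(Z, Z), mul(Z, Z))))
  step 4: S(add(add(S(add(SZ, SZ)), add(SSSZ, SZ)), mul(add(Z, Z), mul(Z, Z))))
  step 5: S(add(S(add(add(SZ, SZ), add(SSSZ, SZ))), mul(add(Z, Z), mul(Z, Z))))
  step 6: S(S(add(add(add(SZ, SZ), add(SSSZ, SZ)), mul(add(Z, Z), mul(Z, Z)))))
  step 7: S(S(add(add(S(add(Z, SZ)), add(SSSZ, SZ)), mul(add(Z, Z), mul(Z, Z)))))
  step 8: S(S(add(S(add(add(Z, SZ), add(SSSZ, SZ))), mul(add(Z, Z), mul(Z, Z)))))
  step 9: S(S(S(add(add(add(Z, SZ), add(SSSZ, SZ)), mul(add(Z, Z), mul(Z, Z))))))
  step 10: S(S(S(add(add(SZ, add(SSSZ, SZ)), mul(add(Z, Z), mul(Z, Z))))))
  step 11: S(S(S(add(S(add(Z, add(SSSZ, SZ))), mul(add(Z, Z), mul(Z, Z))))))
  step 12: S(S(S(S(add(add(Z, add(SSSZ, SZ)), mul(add(Z, Z), mul(Z, Z)))))))
  step 13: S(S(S(S(add(add(SSSZ, SZ), mul(add(Z, Z), mul(Z, Z)))))))
  step 14: S(S(S(S(add(S(add(SSZ, SZ)), mul(add(Z, Z), mul(Z, Z)))))))
  step 15: S(S(S(S(S(add(add(SSZ, SZ), mul(add(Z, Z), mul(Z, Z))))))))
  step 16: S(S(S(S(S(add(S(add(SZ, SZ)), mul(add(Z, Z), mul(Z, Z))))))))
  step 17: S(S(S(S(S(S(add(add(SZ, SZ), mul(add(Z, Z), mul(Z, Z)))))))))
  step 18: S(S(S(S(S(S(add(S(add(Z, SZ)), mul(add(Z, Z), mul(Z, Z)))))))))
  step 19: S(S(S(S(S(S(S(add(add(Z, SZ), mul(add(Z, Z), mul(Z, Z))))))))))
  step 20: S(S(S(S(S(S(S(add(SZ, mul(add(Z, Z), mul(Z, Z))))))))))
  step 21: S(S(S(S(S(S(S(S(add(Z, mul(add(Z, Z), mul(Z, Z)))))))))))
  step 22: S(S(S(S(S(S(S(S(mul(add(Z, Z), mul(Z, Z))))))))))
  step 23: S(S(S(S(S(S(S(S(mul(Z, mul(Z, Z))))))))))
  step 24: S^8(Z)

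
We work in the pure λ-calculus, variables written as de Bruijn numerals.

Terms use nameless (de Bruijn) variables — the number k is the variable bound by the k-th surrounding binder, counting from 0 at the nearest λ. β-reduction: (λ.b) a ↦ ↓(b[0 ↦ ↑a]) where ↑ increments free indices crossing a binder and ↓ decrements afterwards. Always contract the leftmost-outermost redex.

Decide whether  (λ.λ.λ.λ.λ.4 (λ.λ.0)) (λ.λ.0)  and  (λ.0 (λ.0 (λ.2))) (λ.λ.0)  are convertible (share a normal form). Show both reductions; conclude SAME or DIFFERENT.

Term A:
  start: (λ.λ.λ.λ.λ.4 (λ.λ.0)) (λ.λ.0)
  step 1: λ.λ.λ.λ.(λ.λ.0) (λ.λ.0)
  step 2: λ.λ.λ.λ.λ.0

Term B:
  start: (λ.0 (λ.0 (λ.2))) (λ.λ.0)
  step 1: (λ.λ.0) (λ.0 (λ.λ.λ.0))
  step 2: λ.0

Answer: DIFFERENT — A ⇓ λ.λ.λ.λ.λ.0, B ⇓ λ.0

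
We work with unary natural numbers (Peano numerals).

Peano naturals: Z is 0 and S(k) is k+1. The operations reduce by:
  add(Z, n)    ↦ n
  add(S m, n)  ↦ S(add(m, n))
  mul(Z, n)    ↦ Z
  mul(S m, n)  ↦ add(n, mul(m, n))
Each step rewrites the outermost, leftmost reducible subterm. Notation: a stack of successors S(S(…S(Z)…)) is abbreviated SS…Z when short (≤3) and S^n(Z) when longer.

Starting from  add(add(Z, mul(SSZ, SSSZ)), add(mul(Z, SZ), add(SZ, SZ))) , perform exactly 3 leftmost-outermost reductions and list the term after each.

  start: add(add(Z, mul(SSZ, SSSZ)), add(mul(Z, SZ), add(SZ, SZ)))
  step 1: add(mul(SSZ, SSSZ), add(mul(Z, SZ), add(SZ, SZ)))
  step 2: add(add(SSSZ, mul(SZ, SSSZ)), add(mul(Z, SZ), add(SZ, SZ)))
  step 3: add(S(add(SSZ, mul(SZ, SSSZ))), add(mul(Z, SZ), add(SZ, SZ)))

Answer: after 3 steps: add(S(add(SSZ, mul(SZ, SSSZ))), add(mul(Z, SZ), add(SZ, SZ)))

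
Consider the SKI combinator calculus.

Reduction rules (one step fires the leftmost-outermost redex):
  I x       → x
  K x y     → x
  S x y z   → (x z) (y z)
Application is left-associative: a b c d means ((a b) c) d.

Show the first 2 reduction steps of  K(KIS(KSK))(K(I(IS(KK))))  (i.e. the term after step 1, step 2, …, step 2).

Answer: after 2 steps: I(KSK)

Working:
  start: K(KIS(KSK))(K(I(IS(KK))))
  →1  KIS(KSK)
  →2  I(KSK)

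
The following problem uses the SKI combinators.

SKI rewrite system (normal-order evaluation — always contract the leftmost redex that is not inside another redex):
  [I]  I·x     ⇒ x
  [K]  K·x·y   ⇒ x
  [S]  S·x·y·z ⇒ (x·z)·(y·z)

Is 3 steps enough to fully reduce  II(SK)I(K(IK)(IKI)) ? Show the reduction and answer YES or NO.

Answer: NO — after 3 steps the term is K(K(IK)(IKI))(I(K(IK)(IKI))), not yet normal

Reduction:
  start: II(SK)I(K(IK)(IKI))
  step 1: I(SK)I(K(IK)(IKI))
  step 2: SKI(K(IK)(IKI))
  step 3: K(K(IK)(IKI))(I(K(IK)(IKI)))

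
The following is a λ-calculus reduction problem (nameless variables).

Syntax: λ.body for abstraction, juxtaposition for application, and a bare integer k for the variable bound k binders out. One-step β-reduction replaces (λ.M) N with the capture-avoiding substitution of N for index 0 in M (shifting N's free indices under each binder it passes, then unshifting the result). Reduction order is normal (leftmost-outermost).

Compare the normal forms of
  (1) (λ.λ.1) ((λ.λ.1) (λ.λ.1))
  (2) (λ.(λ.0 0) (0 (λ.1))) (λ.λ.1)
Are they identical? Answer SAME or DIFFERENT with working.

Term A:
  start: (λ.λ.1) ((λ.λ.1) (λ.λ.1))
  →1  λ.(λ.λ.1) (λ.λ.1)
  →2  λ.λ.λ.λ.1

Term B:
  start: (λ.(λ.0 0) (0 (λ.1))) (λ.λ.1)
  →1  (λ.0 0) ((λ.λ.1) (λ.λ.λ.1))
  →2  (λ.λ.1) (λ.λ.λ.1) ((λ.λ.1) (λ.λ.λ.1))
  →3  (λ.λ.λ.λ.1) ((λ.λ.1) (λ.λ.λ.1))
  →4  λ.λ.λ.1

Answer: DIFFERENT — A ⇓ λ.λ.λ.λ.1, B ⇓ λ.λ.λ.1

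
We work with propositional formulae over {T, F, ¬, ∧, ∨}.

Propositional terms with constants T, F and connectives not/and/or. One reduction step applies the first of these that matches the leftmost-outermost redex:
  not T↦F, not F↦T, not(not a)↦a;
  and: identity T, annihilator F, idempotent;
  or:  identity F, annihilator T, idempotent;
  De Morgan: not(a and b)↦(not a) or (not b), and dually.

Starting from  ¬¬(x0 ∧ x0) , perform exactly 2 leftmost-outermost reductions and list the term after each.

Answer: after 2 steps: x0

Working:
  start: ¬¬(x0 ∧ x0)
  [1] x0 ∧ x0
  [2] x0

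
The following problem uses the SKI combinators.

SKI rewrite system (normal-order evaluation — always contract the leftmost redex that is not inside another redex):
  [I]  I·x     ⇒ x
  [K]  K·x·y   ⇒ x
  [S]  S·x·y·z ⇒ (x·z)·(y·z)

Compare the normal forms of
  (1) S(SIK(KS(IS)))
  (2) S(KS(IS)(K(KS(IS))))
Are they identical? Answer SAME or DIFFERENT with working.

Term A:
  start: S(SIK(KS(IS)))
  [1] S(I(KS(IS))(K(KS(IS))))
  [2] S(KS(IS)(K(KS(IS))))
  [3] S(S(K(KS(IS))))
  [4] S(S(KS))

Term B:
  start: S(KS(IS)(K(KS(IS))))
  [1] S(S(K(KS(IS))))
  [2] S(S(KS))

Answer: SAME — A ⇓ S(S(KS)), B ⇓ S(S(KS))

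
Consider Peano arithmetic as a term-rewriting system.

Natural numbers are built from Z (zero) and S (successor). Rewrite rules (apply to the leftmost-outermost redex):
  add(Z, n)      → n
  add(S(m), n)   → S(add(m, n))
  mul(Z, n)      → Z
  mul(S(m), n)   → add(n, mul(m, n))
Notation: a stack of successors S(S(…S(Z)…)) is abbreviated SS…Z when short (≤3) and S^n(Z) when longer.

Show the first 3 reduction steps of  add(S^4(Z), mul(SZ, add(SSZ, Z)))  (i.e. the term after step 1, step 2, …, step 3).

  start: add(S^4(Z), mul(SZ, add(SSZ, Z)))
  step 1: S(add(SSSZ, mul(SZ, add(SSZ, Z))))
  step 2: S(S(add(SSZ, mul(SZ, add(SSZ, Z)))))
  step 3: S(S(S(add(SZ, mul(SZ, add(SSZ, Z))))))

Answer: after 3 steps: S(S(S(add(SZ, mul(SZ, add(SSZ, Z))))))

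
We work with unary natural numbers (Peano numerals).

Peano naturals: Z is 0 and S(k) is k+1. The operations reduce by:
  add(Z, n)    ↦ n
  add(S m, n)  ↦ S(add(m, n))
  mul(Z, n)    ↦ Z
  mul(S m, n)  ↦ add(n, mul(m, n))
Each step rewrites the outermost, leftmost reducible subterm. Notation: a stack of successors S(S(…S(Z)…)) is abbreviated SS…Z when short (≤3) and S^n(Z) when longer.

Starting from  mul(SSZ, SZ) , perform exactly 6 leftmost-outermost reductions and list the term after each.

Answer: after 6 steps: S(S(mul(Z, SZ)))

Reduction:
  start: mul(SSZ, SZ)
  step 1: add(SZ, mul(SZ, SZ))
  step 2: S(add(Z, mul(SZ, SZ)))
  step 3: S(mul(SZ, SZ))
  step 4: S(add(SZ, mul(Z, SZ)))
  step 5: S(S(add(Z, mul(Z, SZ))))
  step 6: S(S(mul(Z, SZ)))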